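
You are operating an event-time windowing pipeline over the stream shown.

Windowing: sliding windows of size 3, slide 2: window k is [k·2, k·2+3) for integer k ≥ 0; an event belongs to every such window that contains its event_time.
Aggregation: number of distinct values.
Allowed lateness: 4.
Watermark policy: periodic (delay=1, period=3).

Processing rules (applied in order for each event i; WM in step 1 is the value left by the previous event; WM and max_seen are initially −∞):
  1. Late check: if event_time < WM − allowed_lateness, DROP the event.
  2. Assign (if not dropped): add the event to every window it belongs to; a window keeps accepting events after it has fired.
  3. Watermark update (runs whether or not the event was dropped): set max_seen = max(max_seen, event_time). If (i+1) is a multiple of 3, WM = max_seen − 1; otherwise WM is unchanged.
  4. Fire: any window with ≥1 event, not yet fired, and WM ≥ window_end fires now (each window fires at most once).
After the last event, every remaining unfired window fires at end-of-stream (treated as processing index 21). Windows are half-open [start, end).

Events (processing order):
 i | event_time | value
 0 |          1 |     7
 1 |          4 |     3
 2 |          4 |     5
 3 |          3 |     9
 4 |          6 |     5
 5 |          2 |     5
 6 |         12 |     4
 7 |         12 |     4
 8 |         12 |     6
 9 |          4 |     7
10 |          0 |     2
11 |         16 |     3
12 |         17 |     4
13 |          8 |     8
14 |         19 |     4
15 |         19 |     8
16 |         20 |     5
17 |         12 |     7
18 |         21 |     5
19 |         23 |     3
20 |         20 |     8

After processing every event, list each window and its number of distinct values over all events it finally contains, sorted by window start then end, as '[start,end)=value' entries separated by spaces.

[0,3)=2 [2,5)=3 [4,7)=2 [6,9)=1 [10,13)=2 [12,15)=2 [14,17)=1 [16,19)=2 [18,21)=3 [20,23)=2 [22,25)=1

i=0 t=1 v=7: → [0,3); WM=−∞
i=1 t=4 v=3: → [4,7),[2,5); WM=−∞
i=2 t=4 v=5: → [4,7),[2,5); WM=3; [0,3) fires=1
i=3 t=3 v=9: → [2,5); WM=3
i=4 t=6 v=5: → [6,9),[4,7); WM=3
i=5 t=2 v=5: → [2,5),[0,3); WM=5; [2,5) fires=3
i=6 t=12 v=4: → [12,15),[10,13); WM=5
i=7 t=12 v=4: → [12,15),[10,13); WM=5
i=8 t=12 v=6: → [12,15),[10,13); WM=11; [4,7) fires=2 [6,9) fires=1
i=9 t=4 v=7: DROP (t<11-4); WM=11
i=10 t=0 v=2: DROP (t<11-4); WM=11
i=11 t=16 v=3: → [16,19),[14,17); WM=15; [10,13) fires=2 [12,15) fires=2
i=12 t=17 v=4: → [16,19); WM=15
i=13 t=8 v=8: DROP (t<15-4); WM=15
i=14 t=19 v=4: → [18,21); WM=18; [14,17) fires=1
i=15 t=19 v=8: → [18,21); WM=18
i=16 t=20 v=5: → [20,23),[18,21); WM=18
i=17 t=12 v=7: DROP (t<18-4); WM=19; [16,19) fires=2
i=18 t=21 v=5: → [20,23); WM=19
i=19 t=23 v=3: → [22,25); WM=19
i=20 t=20 v=8: → [20,23),[18,21); WM=22; [18,21) fires=3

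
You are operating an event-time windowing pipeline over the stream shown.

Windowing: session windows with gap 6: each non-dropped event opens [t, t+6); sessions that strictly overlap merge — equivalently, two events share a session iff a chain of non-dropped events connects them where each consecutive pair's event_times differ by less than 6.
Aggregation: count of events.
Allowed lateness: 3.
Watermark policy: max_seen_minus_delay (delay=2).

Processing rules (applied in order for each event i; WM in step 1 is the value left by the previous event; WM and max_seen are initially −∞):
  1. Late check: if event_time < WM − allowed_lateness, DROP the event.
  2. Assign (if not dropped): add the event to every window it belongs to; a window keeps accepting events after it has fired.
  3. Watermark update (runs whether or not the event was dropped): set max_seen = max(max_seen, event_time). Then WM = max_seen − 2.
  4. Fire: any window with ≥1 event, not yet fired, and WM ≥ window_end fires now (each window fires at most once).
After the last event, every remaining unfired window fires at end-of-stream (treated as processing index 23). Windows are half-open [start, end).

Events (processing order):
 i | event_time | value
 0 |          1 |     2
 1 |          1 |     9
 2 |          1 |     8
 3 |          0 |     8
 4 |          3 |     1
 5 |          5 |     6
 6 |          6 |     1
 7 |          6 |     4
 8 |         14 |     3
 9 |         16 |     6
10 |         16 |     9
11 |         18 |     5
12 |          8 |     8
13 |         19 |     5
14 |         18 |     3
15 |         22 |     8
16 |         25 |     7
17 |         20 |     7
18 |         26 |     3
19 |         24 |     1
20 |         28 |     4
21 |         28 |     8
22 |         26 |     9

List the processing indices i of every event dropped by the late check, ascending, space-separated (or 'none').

12

i=0 t=1 v=2: → [1,7); WM=-1
i=1 t=1 v=9: → [1,7); WM=-1
i=2 t=1 v=8: → [1,7); WM=-1
i=3 t=0 v=8: → [0,7); WM=-1
i=4 t=3 v=1: → [0,9); WM=1
i=5 t=5 v=6: → [0,11); WM=3
i=6 t=6 v=1: → [0,12); WM=4
i=7 t=6 v=4: → [0,12); WM=4
i=8 t=14 v=3: → [14,20); WM=12
i=9 t=16 v=6: → [14,22); WM=14
i=10 t=16 v=9: → [14,22); WM=14
i=11 t=18 v=5: → [14,24); WM=16
i=12 t=8 v=8: DROP (t<16-3); WM=16
i=13 t=19 v=5: → [14,25); WM=17
i=14 t=18 v=3: → [14,25); WM=17
i=15 t=22 v=8: → [14,28); WM=20
i=16 t=25 v=7: → [14,31); WM=23
i=17 t=20 v=7: → [14,31); WM=23
i=18 t=26 v=3: → [14,32); WM=24
i=19 t=24 v=1: → [14,32); WM=24
i=20 t=28 v=4: → [14,34); WM=26
i=21 t=28 v=8: → [14,34); WM=26
i=22 t=26 v=9: → [14,34); WM=26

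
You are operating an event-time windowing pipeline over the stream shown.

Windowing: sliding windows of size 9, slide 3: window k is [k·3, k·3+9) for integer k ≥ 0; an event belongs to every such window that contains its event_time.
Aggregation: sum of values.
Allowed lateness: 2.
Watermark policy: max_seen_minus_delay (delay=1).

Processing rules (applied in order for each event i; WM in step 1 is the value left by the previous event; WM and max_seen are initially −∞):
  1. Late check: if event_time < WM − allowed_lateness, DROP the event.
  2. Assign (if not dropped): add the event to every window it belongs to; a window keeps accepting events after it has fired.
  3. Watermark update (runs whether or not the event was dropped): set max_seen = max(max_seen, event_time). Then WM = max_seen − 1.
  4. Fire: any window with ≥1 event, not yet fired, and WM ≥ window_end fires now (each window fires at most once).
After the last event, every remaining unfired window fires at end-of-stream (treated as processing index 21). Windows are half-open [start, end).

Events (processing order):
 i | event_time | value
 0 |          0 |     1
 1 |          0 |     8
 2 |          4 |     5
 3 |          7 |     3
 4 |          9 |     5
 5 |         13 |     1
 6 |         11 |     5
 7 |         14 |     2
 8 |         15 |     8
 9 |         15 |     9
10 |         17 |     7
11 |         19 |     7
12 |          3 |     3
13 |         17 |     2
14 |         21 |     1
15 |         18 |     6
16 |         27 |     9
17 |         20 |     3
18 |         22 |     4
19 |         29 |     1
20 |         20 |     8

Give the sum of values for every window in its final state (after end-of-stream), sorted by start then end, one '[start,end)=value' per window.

i=0 t=0 v=1: → [0,9); WM=-1
i=1 t=0 v=8: → [0,9); WM=-1
i=2 t=4 v=5: → [3,12),[0,9); WM=3
i=3 t=7 v=3: → [6,15),[3,12),[0,9); WM=6
i=4 t=9 v=5: → [9,18),[6,15),[3,12); WM=8
i=5 t=13 v=1: → [12,21),[9,18),[6,15); WM=12; [0,9) fires=17 [3,12) fires=13
i=6 t=11 v=5: → [9,18),[6,15),[3,12); WM=12
i=7 t=14 v=2: → [12,21),[9,18),[6,15); WM=13
i=8 t=15 v=8: → [15,24),[12,21),[9,18); WM=14
i=9 t=15 v=9: → [15,24),[12,21),[9,18); WM=14
i=10 t=17 v=7: → [15,24),[12,21),[9,18); WM=16; [6,15) fires=16
i=11 t=19 v=7: → [18,27),[15,24),[12,21); WM=18; [9,18) fires=37
i=12 t=3 v=3: DROP (t<18-2); WM=18
i=13 t=17 v=2: → [15,24),[12,21),[9,18); WM=18
i=14 t=21 v=1: → [21,30),[18,27),[15,24); WM=20
i=15 t=18 v=6: → [18,27),[15,24),[12,21); WM=20
i=16 t=27 v=9: → [27,36),[24,33),[21,30); WM=26; [12,21) fires=42 [15,24) fires=40
i=17 t=20 v=3: DROP (t<26-2); WM=26
i=18 t=22 v=4: DROP (t<26-2); WM=26
i=19 t=29 v=1: → [27,36),[24,33),[21,30); WM=28; [18,27) fires=14
i=20 t=20 v=8: DROP (t<28-2); WM=28

[0,9)=17 [3,12)=18 [6,15)=16 [9,18)=39 [12,21)=42 [15,24)=40 [18,27)=14 [21,30)=11 [24,33)=10 [27,36)=10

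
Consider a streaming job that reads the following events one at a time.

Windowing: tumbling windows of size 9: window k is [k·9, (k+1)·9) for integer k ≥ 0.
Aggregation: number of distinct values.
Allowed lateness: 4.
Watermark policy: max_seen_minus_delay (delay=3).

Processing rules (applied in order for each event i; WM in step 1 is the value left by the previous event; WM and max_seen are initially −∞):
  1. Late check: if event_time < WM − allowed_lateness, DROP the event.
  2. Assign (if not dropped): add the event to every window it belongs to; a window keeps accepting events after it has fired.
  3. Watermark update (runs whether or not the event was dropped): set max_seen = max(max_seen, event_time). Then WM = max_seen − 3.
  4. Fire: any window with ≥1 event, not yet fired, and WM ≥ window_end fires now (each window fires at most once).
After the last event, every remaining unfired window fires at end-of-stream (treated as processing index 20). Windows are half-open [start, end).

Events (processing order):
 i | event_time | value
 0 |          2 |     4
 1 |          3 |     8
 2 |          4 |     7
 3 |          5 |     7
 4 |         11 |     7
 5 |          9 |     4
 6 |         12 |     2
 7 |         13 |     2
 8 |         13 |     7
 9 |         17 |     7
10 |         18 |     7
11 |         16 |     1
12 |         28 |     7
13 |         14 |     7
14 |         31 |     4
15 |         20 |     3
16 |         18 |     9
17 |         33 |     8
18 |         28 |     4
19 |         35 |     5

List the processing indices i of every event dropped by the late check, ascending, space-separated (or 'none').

i=0 t=2 v=4: → [0,9); WM=-1
i=1 t=3 v=8: → [0,9); WM=0
i=2 t=4 v=7: → [0,9); WM=1
i=3 t=5 v=7: → [0,9); WM=2
i=4 t=11 v=7: → [9,18); WM=8
i=5 t=9 v=4: → [9,18); WM=8
i=6 t=12 v=2: → [9,18); WM=9; [0,9) fires=3
i=7 t=13 v=2: → [9,18); WM=10
i=8 t=13 v=7: → [9,18); WM=10
i=9 t=17 v=7: → [9,18); WM=14
i=10 t=18 v=7: → [18,27); WM=15
i=11 t=16 v=1: → [9,18); WM=15
i=12 t=28 v=7: → [27,36); WM=25; [9,18) fires=4
i=13 t=14 v=7: DROP (t<25-4); WM=25
i=14 t=31 v=4: → [27,36); WM=28; [18,27) fires=1
i=15 t=20 v=3: DROP (t<28-4); WM=28
i=16 t=18 v=9: DROP (t<28-4); WM=28
i=17 t=33 v=8: → [27,36); WM=30
i=18 t=28 v=4: → [27,36); WM=30
i=19 t=35 v=5: → [27,36); WM=32

13 15 16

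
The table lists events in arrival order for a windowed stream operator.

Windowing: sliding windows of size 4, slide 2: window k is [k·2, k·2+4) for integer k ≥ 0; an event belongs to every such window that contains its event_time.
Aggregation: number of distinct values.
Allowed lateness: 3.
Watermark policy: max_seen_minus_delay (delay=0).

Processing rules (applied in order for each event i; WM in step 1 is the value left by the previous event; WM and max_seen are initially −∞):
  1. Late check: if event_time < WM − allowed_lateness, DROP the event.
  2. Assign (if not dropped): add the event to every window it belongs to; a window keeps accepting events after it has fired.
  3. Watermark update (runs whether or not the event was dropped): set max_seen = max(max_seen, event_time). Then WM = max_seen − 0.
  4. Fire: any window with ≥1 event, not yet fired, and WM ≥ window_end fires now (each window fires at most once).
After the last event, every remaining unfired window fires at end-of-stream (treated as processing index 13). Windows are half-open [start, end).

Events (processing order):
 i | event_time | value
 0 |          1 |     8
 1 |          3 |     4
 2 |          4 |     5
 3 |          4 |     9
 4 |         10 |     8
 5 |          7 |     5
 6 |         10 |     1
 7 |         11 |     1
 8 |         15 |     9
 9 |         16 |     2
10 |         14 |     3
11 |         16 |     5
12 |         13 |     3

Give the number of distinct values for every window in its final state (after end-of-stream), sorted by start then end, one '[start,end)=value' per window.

i=0 t=1 v=8: → [0,4); WM=1
i=1 t=3 v=4: → [2,6),[0,4); WM=3
i=2 t=4 v=5: → [4,8),[2,6); WM=4; [0,4) fires=2
i=3 t=4 v=9: → [4,8),[2,6); WM=4
i=4 t=10 v=8: → [10,14),[8,12); WM=10; [2,6) fires=3 [4,8) fires=2
i=5 t=7 v=5: → [6,10),[4,8); WM=10; [6,10) fires=1
i=6 t=10 v=1: → [10,14),[8,12); WM=10
i=7 t=11 v=1: → [10,14),[8,12); WM=11
i=8 t=15 v=9: → [14,18),[12,16); WM=15; [8,12) fires=2 [10,14) fires=2
i=9 t=16 v=2: → [16,20),[14,18); WM=16; [12,16) fires=1
i=10 t=14 v=3: → [14,18),[12,16); WM=16
i=11 t=16 v=5: → [16,20),[14,18); WM=16
i=12 t=13 v=3: → [12,16),[10,14); WM=16

[0,4)=2 [2,6)=3 [4,8)=2 [6,10)=1 [8,12)=2 [10,14)=3 [12,16)=2 [14,18)=4 [16,20)=2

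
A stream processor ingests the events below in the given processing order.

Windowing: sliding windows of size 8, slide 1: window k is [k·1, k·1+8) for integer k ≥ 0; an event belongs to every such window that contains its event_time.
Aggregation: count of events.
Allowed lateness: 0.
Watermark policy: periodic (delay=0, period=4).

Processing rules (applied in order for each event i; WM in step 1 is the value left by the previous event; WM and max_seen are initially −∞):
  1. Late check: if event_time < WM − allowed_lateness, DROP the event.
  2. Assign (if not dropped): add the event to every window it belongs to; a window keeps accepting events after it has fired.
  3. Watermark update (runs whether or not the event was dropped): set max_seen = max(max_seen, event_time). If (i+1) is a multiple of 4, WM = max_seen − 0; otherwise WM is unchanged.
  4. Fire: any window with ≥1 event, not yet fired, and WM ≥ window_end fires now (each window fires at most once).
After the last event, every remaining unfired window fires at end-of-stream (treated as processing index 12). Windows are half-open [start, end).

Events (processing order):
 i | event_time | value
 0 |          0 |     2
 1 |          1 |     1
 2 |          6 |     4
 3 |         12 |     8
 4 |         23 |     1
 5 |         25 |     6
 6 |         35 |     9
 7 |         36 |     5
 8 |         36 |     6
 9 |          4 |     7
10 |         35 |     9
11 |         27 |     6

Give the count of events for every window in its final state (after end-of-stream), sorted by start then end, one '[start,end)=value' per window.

i=0 t=0 v=2: → [0,8); WM=−∞
i=1 t=1 v=1: → [1,9),[0,8); WM=−∞
i=2 t=6 v=4: → [6,14),[5,13),[4,12),[3,11),[2,10),[1,9),[0,8); WM=−∞
i=3 t=12 v=8: → [12,20),[11,19),[10,18),[9,17),[8,16),[7,15),[6,14),[5,13); WM=12; [0,8) fires=3 [1,9) fires=2 [2,10) fires=1 [3,11) fires=1 [4,12) fires=1
i=4 t=23 v=1: → [23,31),[22,30),[21,29),[20,28),[19,27),[18,26),[17,25),[16,24); WM=12
i=5 t=25 v=6: → [25,33),[24,32),[23,31),[22,30),[21,29),[20,28),[19,27),[18,26); WM=12
i=6 t=35 v=9: → [35,43),[34,42),[33,41),[32,40),[31,39),[30,38),[29,37),[28,36); WM=12
i=7 t=36 v=5: → [36,44),[35,43),[34,42),[33,41),[32,40),[31,39),[30,38),[29,37); WM=36; [5,13) fires=2 [6,14) fires=2 [7,15) fires=1 [8,16) fires=1 [9,17) fires=1 [10,18) fires=1 [11,19) fires=1 [12,20) fires=1 [16,24) fires=1 [17,25) fires=1 [18,26) fires=2 [19,27) fires=2 [20,28) fires=2 [21,29) fires=2 [22,30) fires=2 [23,31) fires=2 [24,32) fires=1 [25,33) fires=1 [28,36) fires=1
i=8 t=36 v=6: → [36,44),[35,43),[34,42),[33,41),[32,40),[31,39),[30,38),[29,37); WM=36
i=9 t=4 v=7: DROP (t<36-0); WM=36
i=10 t=35 v=9: DROP (t<36-0); WM=36
i=11 t=27 v=6: DROP (t<36-0); WM=36

[0,8)=3 [1,9)=2 [2,10)=1 [3,11)=1 [4,12)=1 [5,13)=2 [6,14)=2 [7,15)=1 [8,16)=1 [9,17)=1 [10,18)=1 [11,19)=1 [12,20)=1 [16,24)=1 [17,25)=1 [18,26)=2 [19,27)=2 [20,28)=2 [21,29)=2 [22,30)=2 [23,31)=2 [24,32)=1 [25,33)=1 [28,36)=1 [29,37)=3 [30,38)=3 [31,39)=3 [32,40)=3 [33,41)=3 [34,42)=3 [35,43)=3 [36,44)=2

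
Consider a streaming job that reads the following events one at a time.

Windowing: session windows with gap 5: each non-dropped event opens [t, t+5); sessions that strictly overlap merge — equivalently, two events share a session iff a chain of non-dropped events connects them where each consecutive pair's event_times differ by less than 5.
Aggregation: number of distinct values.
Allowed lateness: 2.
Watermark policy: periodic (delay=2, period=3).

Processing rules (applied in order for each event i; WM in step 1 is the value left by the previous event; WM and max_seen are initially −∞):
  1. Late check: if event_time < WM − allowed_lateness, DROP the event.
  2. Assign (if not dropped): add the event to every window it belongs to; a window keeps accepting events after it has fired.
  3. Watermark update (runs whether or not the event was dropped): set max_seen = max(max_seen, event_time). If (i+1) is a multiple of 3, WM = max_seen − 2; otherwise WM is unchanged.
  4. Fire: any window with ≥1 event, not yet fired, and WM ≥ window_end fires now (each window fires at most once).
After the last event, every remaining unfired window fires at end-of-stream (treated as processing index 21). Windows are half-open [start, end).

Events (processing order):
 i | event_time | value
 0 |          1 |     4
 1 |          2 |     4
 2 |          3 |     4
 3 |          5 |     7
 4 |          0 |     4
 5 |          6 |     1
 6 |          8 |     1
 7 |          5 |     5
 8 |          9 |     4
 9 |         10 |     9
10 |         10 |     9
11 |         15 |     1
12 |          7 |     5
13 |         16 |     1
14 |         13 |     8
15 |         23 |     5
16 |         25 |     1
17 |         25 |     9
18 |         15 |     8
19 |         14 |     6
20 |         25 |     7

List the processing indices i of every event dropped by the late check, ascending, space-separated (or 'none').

i=0 t=1 v=4: → [1,6); WM=−∞
i=1 t=2 v=4: → [1,7); WM=−∞
i=2 t=3 v=4: → [1,8); WM=1
i=3 t=5 v=7: → [1,10); WM=1
i=4 t=0 v=4: → [0,10); WM=1
i=5 t=6 v=1: → [0,11); WM=4
i=6 t=8 v=1: → [0,13); WM=4
i=7 t=5 v=5: → [0,13); WM=4
i=8 t=9 v=4: → [0,14); WM=7
i=9 t=10 v=9: → [0,15); WM=7
i=10 t=10 v=9: → [0,15); WM=7
i=11 t=15 v=1: → [15,20); WM=13
i=12 t=7 v=5: DROP (t<13-2); WM=13
i=13 t=16 v=1: → [15,21); WM=13
i=14 t=13 v=8: → [0,21); WM=14
i=15 t=23 v=5: → [23,28); WM=14
i=16 t=25 v=1: → [23,30); WM=14
i=17 t=25 v=9: → [23,30); WM=23
i=18 t=15 v=8: DROP (t<23-2); WM=23
i=19 t=14 v=6: DROP (t<23-2); WM=23
i=20 t=25 v=7: → [23,30); WM=23

12 18 19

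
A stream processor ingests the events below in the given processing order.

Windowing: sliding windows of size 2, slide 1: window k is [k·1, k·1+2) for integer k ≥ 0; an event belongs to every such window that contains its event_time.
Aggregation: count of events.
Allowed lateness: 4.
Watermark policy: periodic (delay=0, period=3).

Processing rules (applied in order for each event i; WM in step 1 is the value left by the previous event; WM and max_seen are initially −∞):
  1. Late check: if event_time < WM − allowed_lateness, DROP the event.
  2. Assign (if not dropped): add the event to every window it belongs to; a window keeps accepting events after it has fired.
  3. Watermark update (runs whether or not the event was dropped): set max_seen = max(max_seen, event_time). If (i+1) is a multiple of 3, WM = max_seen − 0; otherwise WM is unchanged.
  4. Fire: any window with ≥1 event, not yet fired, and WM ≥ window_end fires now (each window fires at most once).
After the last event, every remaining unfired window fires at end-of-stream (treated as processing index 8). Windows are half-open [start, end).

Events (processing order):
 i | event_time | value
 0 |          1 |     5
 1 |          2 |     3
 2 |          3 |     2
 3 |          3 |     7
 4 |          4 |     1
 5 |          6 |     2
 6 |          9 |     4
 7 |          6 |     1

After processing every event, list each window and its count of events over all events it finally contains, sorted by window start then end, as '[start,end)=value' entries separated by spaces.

[0,2)=1 [1,3)=2 [2,4)=3 [3,5)=3 [4,6)=1 [5,7)=2 [6,8)=2 [8,10)=1 [9,11)=1

i=0 t=1 v=5: → [1,3),[0,2); WM=−∞
i=1 t=2 v=3: → [2,4),[1,3); WM=−∞
i=2 t=3 v=2: → [3,5),[2,4); WM=3; [0,2) fires=1 [1,3) fires=2
i=3 t=3 v=7: → [3,5),[2,4); WM=3
i=4 t=4 v=1: → [4,6),[3,5); WM=3
i=5 t=6 v=2: → [6,8),[5,7); WM=6; [2,4) fires=3 [3,5) fires=3 [4,6) fires=1
i=6 t=9 v=4: → [9,11),[8,10); WM=6
i=7 t=6 v=1: → [6,8),[5,7); WM=6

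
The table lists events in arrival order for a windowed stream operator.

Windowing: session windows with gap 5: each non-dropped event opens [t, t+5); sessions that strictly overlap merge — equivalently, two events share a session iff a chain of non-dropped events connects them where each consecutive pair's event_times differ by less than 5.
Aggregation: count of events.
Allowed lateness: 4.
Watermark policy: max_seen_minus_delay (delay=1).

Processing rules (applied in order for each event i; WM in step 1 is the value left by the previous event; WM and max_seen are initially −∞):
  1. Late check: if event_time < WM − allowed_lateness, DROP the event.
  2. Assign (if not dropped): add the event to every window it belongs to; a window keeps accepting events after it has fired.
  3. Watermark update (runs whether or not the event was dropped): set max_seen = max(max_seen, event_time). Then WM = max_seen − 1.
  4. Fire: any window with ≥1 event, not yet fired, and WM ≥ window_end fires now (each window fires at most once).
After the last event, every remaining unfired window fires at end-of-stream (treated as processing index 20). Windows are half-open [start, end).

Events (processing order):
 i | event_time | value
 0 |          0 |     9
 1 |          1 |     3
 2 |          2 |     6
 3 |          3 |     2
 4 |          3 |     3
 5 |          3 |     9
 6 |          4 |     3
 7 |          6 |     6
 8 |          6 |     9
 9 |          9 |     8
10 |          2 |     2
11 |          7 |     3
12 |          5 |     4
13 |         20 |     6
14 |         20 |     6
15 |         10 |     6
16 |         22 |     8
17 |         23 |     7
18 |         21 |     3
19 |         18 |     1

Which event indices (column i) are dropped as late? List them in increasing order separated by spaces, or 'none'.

i=0 t=0 v=9: → [0,5); WM=-1
i=1 t=1 v=3: → [0,6); WM=0
i=2 t=2 v=6: → [0,7); WM=1
i=3 t=3 v=2: → [0,8); WM=2
i=4 t=3 v=3: → [0,8); WM=2
i=5 t=3 v=9: → [0,8); WM=2
i=6 t=4 v=3: → [0,9); WM=3
i=7 t=6 v=6: → [0,11); WM=5
i=8 t=6 v=9: → [0,11); WM=5
i=9 t=9 v=8: → [0,14); WM=8
i=10 t=2 v=2: DROP (t<8-4); WM=8
i=11 t=7 v=3: → [0,14); WM=8
i=12 t=5 v=4: → [0,14); WM=8
i=13 t=20 v=6: → [20,25); WM=19
i=14 t=20 v=6: → [20,25); WM=19
i=15 t=10 v=6: DROP (t<19-4); WM=19
i=16 t=22 v=8: → [20,27); WM=21
i=17 t=23 v=7: → [20,28); WM=22
i=18 t=21 v=3: → [20,28); WM=22
i=19 t=18 v=1: → [18,28); WM=22

10 15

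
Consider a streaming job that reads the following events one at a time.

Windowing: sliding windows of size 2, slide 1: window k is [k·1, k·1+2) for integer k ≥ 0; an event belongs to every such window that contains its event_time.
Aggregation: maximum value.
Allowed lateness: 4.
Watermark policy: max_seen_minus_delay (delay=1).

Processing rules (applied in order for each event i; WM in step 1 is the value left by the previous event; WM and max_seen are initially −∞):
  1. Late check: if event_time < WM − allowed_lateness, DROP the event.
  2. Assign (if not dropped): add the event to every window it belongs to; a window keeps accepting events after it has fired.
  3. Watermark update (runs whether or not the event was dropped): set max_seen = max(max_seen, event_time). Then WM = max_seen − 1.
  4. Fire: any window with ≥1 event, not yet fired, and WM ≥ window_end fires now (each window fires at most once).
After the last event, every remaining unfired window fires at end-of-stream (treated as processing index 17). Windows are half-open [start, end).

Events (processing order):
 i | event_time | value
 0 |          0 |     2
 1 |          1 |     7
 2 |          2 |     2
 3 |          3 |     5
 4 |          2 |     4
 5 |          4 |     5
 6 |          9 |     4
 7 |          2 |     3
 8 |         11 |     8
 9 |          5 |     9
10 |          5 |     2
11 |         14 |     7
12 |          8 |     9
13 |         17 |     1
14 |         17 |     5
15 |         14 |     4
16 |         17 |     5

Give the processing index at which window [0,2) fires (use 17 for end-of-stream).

3

i=0 t=0 v=2: → [0,2); WM=-1
i=1 t=1 v=7: → [1,3),[0,2); WM=0
i=2 t=2 v=2: → [2,4),[1,3); WM=1
i=3 t=3 v=5: → [3,5),[2,4); WM=2; [0,2) fires=7
i=4 t=2 v=4: → [2,4),[1,3); WM=2
i=5 t=4 v=5: → [4,6),[3,5); WM=3; [1,3) fires=7
i=6 t=9 v=4: → [9,11),[8,10); WM=8; [2,4) fires=5 [3,5) fires=5 [4,6) fires=5
i=7 t=2 v=3: DROP (t<8-4); WM=8
i=8 t=11 v=8: → [11,13),[10,12); WM=10; [8,10) fires=4
i=9 t=5 v=9: DROP (t<10-4); WM=10
i=10 t=5 v=2: DROP (t<10-4); WM=10
i=11 t=14 v=7: → [14,16),[13,15); WM=13; [9,11) fires=4 [10,12) fires=8 [11,13) fires=8
i=12 t=8 v=9: DROP (t<13-4); WM=13
i=13 t=17 v=1: → [17,19),[16,18); WM=16; [13,15) fires=7 [14,16) fires=7
i=14 t=17 v=5: → [17,19),[16,18); WM=16
i=15 t=14 v=4: → [14,16),[13,15); WM=16
i=16 t=17 v=5: → [17,19),[16,18); WM=16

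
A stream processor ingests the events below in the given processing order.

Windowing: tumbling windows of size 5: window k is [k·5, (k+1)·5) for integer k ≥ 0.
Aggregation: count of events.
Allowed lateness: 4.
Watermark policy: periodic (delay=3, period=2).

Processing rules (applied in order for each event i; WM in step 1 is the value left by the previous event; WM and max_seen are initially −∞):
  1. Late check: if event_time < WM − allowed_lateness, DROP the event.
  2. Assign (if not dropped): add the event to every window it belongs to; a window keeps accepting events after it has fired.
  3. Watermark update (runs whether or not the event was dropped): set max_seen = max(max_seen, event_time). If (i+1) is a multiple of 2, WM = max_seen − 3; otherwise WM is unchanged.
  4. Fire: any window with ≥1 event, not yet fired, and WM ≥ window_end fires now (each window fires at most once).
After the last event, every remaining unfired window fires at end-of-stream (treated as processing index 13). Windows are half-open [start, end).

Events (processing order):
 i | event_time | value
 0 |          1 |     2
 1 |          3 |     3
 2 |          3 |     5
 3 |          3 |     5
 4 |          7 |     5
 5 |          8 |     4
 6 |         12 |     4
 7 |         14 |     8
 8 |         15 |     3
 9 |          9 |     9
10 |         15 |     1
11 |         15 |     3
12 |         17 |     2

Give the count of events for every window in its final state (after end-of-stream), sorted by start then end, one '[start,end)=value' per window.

[0,5)=4 [5,10)=3 [10,15)=2 [15,20)=4

i=0 t=1 v=2: → [0,5); WM=−∞
i=1 t=3 v=3: → [0,5); WM=0
i=2 t=3 v=5: → [0,5); WM=0
i=3 t=3 v=5: → [0,5); WM=0
i=4 t=7 v=5: → [5,10); WM=0
i=5 t=8 v=4: → [5,10); WM=5; [0,5) fires=4
i=6 t=12 v=4: → [10,15); WM=5
i=7 t=14 v=8: → [10,15); WM=11; [5,10) fires=2
i=8 t=15 v=3: → [15,20); WM=11
i=9 t=9 v=9: → [5,10); WM=12
i=10 t=15 v=1: → [15,20); WM=12
i=11 t=15 v=3: → [15,20); WM=12
i=12 t=17 v=2: → [15,20); WM=12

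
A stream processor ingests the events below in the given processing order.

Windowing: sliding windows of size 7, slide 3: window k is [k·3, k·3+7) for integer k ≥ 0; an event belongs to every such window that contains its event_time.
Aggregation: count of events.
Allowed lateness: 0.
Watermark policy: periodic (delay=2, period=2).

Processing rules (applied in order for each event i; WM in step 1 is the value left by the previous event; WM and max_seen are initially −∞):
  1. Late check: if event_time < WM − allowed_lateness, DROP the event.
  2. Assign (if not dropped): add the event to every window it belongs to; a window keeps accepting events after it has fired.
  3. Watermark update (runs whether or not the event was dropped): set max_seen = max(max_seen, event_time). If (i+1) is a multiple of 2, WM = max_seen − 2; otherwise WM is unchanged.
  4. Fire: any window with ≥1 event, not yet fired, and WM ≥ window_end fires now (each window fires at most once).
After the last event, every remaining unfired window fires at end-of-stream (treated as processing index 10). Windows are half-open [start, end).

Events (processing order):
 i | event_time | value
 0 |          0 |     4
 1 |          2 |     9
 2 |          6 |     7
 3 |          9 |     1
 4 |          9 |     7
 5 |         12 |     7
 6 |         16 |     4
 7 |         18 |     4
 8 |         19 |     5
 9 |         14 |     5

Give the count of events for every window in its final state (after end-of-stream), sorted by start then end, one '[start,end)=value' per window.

[0,7)=3 [3,10)=3 [6,13)=4 [9,16)=3 [12,19)=3 [15,22)=3 [18,25)=2

i=0 t=0 v=4: → [0,7); WM=−∞
i=1 t=2 v=9: → [0,7); WM=0
i=2 t=6 v=7: → [6,13),[3,10),[0,7); WM=0
i=3 t=9 v=1: → [9,16),[6,13),[3,10); WM=7; [0,7) fires=3
i=4 t=9 v=7: → [9,16),[6,13),[3,10); WM=7
i=5 t=12 v=7: → [12,19),[9,16),[6,13); WM=10; [3,10) fires=3
i=6 t=16 v=4: → [15,22),[12,19); WM=10
i=7 t=18 v=4: → [18,25),[15,22),[12,19); WM=16; [6,13) fires=4 [9,16) fires=3
i=8 t=19 v=5: → [18,25),[15,22); WM=16
i=9 t=14 v=5: DROP (t<16-0); WM=17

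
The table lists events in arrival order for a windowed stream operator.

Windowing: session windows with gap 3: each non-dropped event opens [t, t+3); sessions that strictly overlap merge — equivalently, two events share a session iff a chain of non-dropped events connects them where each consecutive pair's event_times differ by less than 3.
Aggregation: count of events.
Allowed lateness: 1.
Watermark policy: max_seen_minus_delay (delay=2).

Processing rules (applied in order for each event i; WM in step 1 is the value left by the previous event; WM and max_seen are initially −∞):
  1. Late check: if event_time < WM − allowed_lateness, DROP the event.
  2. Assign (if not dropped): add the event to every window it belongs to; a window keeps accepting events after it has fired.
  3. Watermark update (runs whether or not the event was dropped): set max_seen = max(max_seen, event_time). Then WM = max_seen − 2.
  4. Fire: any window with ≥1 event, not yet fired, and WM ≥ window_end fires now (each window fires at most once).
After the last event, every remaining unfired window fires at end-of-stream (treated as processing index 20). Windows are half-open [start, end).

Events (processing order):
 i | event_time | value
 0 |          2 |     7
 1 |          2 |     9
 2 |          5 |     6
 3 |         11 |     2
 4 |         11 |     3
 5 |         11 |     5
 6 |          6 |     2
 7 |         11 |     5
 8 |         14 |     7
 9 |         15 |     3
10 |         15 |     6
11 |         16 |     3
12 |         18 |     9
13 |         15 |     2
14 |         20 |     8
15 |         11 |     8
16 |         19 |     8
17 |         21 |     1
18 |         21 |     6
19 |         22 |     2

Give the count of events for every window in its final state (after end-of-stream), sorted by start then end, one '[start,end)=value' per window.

[2,5)=2 [5,8)=1 [11,14)=4 [14,25)=11

i=0 t=2 v=7: → [2,5); WM=0
i=1 t=2 v=9: → [2,5); WM=0
i=2 t=5 v=6: → [5,8); WM=3
i=3 t=11 v=2: → [11,14); WM=9
i=4 t=11 v=3: → [11,14); WM=9
i=5 t=11 v=5: → [11,14); WM=9
i=6 t=6 v=2: DROP (t<9-1); WM=9
i=7 t=11 v=5: → [11,14); WM=9
i=8 t=14 v=7: → [14,17); WM=12
i=9 t=15 v=3: → [14,18); WM=13
i=10 t=15 v=6: → [14,18); WM=13
i=11 t=16 v=3: → [14,19); WM=14
i=12 t=18 v=9: → [14,21); WM=16
i=13 t=15 v=2: → [14,21); WM=16
i=14 t=20 v=8: → [14,23); WM=18
i=15 t=11 v=8: DROP (t<18-1); WM=18
i=16 t=19 v=8: → [14,23); WM=18
i=17 t=21 v=1: → [14,24); WM=19
i=18 t=21 v=6: → [14,24); WM=19
i=19 t=22 v=2: → [14,25); WM=20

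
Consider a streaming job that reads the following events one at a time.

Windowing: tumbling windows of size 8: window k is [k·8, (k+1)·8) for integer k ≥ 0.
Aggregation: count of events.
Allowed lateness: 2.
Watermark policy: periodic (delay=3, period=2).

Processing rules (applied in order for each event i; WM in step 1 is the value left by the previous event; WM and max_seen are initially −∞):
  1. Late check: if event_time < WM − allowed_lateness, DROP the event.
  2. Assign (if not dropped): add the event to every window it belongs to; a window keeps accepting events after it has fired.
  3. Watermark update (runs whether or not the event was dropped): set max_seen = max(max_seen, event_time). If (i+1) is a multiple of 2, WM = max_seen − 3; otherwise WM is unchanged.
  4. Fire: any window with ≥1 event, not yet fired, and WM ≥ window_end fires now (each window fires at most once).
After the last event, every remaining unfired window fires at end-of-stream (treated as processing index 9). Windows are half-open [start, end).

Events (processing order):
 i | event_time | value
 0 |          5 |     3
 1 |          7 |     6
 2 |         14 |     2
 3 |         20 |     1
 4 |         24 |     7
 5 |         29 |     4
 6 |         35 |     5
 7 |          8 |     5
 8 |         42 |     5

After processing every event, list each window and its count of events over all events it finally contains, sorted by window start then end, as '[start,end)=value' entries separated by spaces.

[0,8)=2 [8,16)=1 [16,24)=1 [24,32)=2 [32,40)=1 [40,48)=1

i=0 t=5 v=3: → [0,8); WM=−∞
i=1 t=7 v=6: → [0,8); WM=4
i=2 t=14 v=2: → [8,16); WM=4
i=3 t=20 v=1: → [16,24); WM=17; [0,8) fires=2 [8,16) fires=1
i=4 t=24 v=7: → [24,32); WM=17
i=5 t=29 v=4: → [24,32); WM=26; [16,24) fires=1
i=6 t=35 v=5: → [32,40); WM=26
i=7 t=8 v=5: DROP (t<26-2); WM=32; [24,32) fires=2
i=8 t=42 v=5: → [40,48); WM=32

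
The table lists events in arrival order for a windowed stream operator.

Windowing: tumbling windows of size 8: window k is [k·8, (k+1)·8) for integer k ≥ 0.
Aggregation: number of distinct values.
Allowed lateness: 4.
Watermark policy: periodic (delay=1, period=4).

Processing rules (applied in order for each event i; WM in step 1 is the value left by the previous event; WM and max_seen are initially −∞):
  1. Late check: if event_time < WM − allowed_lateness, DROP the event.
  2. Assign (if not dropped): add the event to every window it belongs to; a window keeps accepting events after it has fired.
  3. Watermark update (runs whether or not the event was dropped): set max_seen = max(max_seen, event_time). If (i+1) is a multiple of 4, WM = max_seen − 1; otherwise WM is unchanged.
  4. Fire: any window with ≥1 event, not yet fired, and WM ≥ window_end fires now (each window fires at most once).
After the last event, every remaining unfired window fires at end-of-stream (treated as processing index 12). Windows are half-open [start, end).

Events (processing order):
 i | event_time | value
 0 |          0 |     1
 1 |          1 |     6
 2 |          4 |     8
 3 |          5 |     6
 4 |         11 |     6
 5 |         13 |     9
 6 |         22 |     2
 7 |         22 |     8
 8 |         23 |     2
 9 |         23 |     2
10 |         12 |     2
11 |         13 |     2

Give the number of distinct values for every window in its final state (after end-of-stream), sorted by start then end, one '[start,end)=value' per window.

[0,8)=3 [8,16)=2 [16,24)=2

i=0 t=0 v=1: → [0,8); WM=−∞
i=1 t=1 v=6: → [0,8); WM=−∞
i=2 t=4 v=8: → [0,8); WM=−∞
i=3 t=5 v=6: → [0,8); WM=4
i=4 t=11 v=6: → [8,16); WM=4
i=5 t=13 v=9: → [8,16); WM=4
i=6 t=22 v=2: → [16,24); WM=4
i=7 t=22 v=8: → [16,24); WM=21; [0,8) fires=3 [8,16) fires=2
i=8 t=23 v=2: → [16,24); WM=21
i=9 t=23 v=2: → [16,24); WM=21
i=10 t=12 v=2: DROP (t<21-4); WM=21
i=11 t=13 v=2: DROP (t<21-4); WM=22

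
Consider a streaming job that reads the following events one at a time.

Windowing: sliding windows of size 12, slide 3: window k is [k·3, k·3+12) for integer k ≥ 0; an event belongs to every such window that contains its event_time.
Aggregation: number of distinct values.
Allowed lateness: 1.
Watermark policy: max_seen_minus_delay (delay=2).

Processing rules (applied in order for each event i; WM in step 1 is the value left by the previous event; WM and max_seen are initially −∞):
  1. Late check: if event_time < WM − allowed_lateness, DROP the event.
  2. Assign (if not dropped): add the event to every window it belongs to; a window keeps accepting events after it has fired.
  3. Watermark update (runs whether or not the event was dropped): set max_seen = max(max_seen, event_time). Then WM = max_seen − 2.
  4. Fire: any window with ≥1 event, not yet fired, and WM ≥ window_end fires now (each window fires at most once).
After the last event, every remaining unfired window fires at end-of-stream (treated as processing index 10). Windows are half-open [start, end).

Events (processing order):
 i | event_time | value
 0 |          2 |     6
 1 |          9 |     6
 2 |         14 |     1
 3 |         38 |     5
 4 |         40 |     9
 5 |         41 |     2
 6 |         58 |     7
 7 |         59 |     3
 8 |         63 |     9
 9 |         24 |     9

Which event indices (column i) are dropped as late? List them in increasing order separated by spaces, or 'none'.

i=0 t=2 v=6: → [0,12); WM=0
i=1 t=9 v=6: → [9,21),[6,18),[3,15),[0,12); WM=7
i=2 t=14 v=1: → [12,24),[9,21),[6,18),[3,15); WM=12; [0,12) fires=1
i=3 t=38 v=5: → [36,48),[33,45),[30,42),[27,39); WM=36; [3,15) fires=2 [6,18) fires=2 [9,21) fires=2 [12,24) fires=1
i=4 t=40 v=9: → [39,51),[36,48),[33,45),[30,42); WM=38
i=5 t=41 v=2: → [39,51),[36,48),[33,45),[30,42); WM=39; [27,39) fires=1
i=6 t=58 v=7: → [57,69),[54,66),[51,63),[48,60); WM=56; [30,42) fires=3 [33,45) fires=3 [36,48) fires=3 [39,51) fires=2
i=7 t=59 v=3: → [57,69),[54,66),[51,63),[48,60); WM=57
i=8 t=63 v=9: → [63,75),[60,72),[57,69),[54,66); WM=61; [48,60) fires=2
i=9 t=24 v=9: DROP (t<61-1); WM=61

9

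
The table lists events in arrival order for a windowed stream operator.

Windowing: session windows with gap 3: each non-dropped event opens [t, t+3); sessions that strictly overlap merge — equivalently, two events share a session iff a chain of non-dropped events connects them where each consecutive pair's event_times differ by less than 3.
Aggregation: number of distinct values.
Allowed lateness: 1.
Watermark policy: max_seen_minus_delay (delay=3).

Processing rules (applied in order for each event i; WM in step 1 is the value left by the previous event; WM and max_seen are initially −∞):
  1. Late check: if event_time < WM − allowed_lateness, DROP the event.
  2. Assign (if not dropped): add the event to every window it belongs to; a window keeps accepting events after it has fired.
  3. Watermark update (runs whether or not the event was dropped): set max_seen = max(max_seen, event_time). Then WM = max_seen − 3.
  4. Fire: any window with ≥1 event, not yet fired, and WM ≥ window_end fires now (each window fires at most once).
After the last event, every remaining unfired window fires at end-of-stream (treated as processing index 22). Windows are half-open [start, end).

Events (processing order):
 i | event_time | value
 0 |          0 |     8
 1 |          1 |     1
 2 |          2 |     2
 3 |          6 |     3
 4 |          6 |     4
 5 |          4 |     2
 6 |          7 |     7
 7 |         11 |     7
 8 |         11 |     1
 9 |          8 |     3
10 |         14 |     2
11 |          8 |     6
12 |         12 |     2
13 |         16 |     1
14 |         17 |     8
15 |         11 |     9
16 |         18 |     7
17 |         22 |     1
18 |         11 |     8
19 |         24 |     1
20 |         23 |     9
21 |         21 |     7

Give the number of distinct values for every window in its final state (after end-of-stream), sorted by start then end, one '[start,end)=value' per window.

i=0 t=0 v=8: → [0,3); WM=-3
i=1 t=1 v=1: → [0,4); WM=-2
i=2 t=2 v=2: → [0,5); WM=-1
i=3 t=6 v=3: → [6,9); WM=3
i=4 t=6 v=4: → [6,9); WM=3
i=5 t=4 v=2: → [0,9); WM=3
i=6 t=7 v=7: → [0,10); WM=4
i=7 t=11 v=7: → [11,14); WM=8
i=8 t=11 v=1: → [11,14); WM=8
i=9 t=8 v=3: → [0,11); WM=8
i=10 t=14 v=2: → [14,17); WM=11
i=11 t=8 v=6: DROP (t<11-1); WM=11
i=12 t=12 v=2: → [11,17); WM=11
i=13 t=16 v=1: → [11,19); WM=13
i=14 t=17 v=8: → [11,20); WM=14
i=15 t=11 v=9: DROP (t<14-1); WM=14
i=16 t=18 v=7: → [11,21); WM=15
i=17 t=22 v=1: → [22,25); WM=19
i=18 t=11 v=8: DROP (t<19-1); WM=19
i=19 t=24 v=1: → [22,27); WM=21
i=20 t=23 v=9: → [22,27); WM=21
i=21 t=21 v=7: → [21,27); WM=21

[0,11)=6 [11,21)=4 [21,27)=3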